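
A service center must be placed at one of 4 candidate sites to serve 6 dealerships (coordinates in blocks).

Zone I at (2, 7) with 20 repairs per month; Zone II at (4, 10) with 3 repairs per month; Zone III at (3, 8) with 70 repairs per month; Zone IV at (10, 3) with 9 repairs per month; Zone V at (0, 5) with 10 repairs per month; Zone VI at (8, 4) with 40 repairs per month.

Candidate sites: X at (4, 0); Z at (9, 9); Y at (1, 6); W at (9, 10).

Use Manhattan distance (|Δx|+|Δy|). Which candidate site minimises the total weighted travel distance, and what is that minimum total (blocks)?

Y, total 829 blocks

Total weighted distance at each candidate:
  X (4, 0): total = 1331
  Z (9, 9): total = 1121
  Y (1, 6): total = 829
  W (9, 10): total = 1267
Minimum is at Y with total 829 blocks.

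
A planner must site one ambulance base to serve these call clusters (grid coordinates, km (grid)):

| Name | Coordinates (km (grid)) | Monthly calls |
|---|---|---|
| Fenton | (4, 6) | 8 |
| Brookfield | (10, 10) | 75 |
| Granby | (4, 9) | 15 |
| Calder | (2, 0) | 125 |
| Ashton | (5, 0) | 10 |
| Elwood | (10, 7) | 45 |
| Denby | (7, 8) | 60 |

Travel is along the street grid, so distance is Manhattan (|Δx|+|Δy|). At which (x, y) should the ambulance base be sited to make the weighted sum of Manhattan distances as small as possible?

Manhattan distance separates: Σwᵢ(|x−xᵢ|+|y−yᵢ|) = Σwᵢ|x−xᵢ| + Σwᵢ|y−yᵢ|, so x and y are optimised independently as 1-D weighted medians.
Total weight W = 338; half = 169.
x-coordinate, sorted with cumulative weight:
  x=2 (Calder, w=125) cum 125
  x=4 (Fenton, w=8) cum 133
  x=4 (Granby, w=15) cum 148
  x=5 (Ashton, w=10) cum 158
  x=7 (Denby, w=60) cum 218  ← median
  x=10 (Brookfield, w=75) cum 293
  x=10 (Elwood, w=45) cum 338
⇒ x* = 7
y-coordinate, sorted with cumulative weight:
  y=0 (Calder, w=125) cum 125
  y=0 (Ashton, w=10) cum 135
  y=6 (Fenton, w=8) cum 143
  y=7 (Elwood, w=45) cum 188  ← median
  y=8 (Denby, w=60) cum 248
  y=9 (Granby, w=15) cum 263
  y=10 (Brookfield, w=75) cum 338
⇒ y* = 7

(7, 7)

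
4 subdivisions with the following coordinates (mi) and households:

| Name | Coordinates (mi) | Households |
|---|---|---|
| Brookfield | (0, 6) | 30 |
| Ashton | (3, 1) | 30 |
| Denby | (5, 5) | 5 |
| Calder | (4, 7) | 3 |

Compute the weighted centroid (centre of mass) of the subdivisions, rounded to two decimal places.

(1.87, 3.76)

The minimiser of Σwᵢ‖p−pᵢ‖² is the weighted centroid p* = (Σwᵢpᵢ)/(Σwᵢ).
Σwᵢ = 68.
Σwᵢxᵢ = 30·0 + 30·3 + 5·5 + 3·4 = 127.
Σwᵢyᵢ = 30·6 + 30·1 + 5·5 + 3·7 = 256.
x* = 127/68 = 1.87, y* = 256/68 = 3.76.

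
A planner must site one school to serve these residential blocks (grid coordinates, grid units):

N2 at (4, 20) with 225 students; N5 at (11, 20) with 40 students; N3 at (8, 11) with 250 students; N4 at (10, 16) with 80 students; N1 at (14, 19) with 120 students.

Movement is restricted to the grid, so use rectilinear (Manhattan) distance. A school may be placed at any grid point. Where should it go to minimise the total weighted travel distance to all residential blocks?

(8, 19)

Manhattan distance separates: Σwᵢ(|x−xᵢ|+|y−yᵢ|) = Σwᵢ|x−xᵢ| + Σwᵢ|y−yᵢ|, so x and y are optimised independently as 1-D weighted medians.
Total weight W = 715; half = 357.5.
x-coordinate, sorted with cumulative weight:
  x=4 (N2, w=225) cum 225
  x=8 (N3, w=250) cum 475  ← median
  x=10 (N4, w=80) cum 555
  x=11 (N5, w=40) cum 595
  x=14 (N1, w=120) cum 715
⇒ x* = 8
y-coordinate, sorted with cumulative weight:
  y=11 (N3, w=250) cum 250
  y=16 (N4, w=80) cum 330
  y=19 (N1, w=120) cum 450  ← median
  y=20 (N2, w=225) cum 675
  y=20 (N5, w=40) cum 715
⇒ y* = 19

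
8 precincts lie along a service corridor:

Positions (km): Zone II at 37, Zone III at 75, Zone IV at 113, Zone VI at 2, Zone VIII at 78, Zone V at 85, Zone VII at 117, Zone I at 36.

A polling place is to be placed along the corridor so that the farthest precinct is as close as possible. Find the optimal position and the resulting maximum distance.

location 59.5, max distance 57.5

The 1-center on a line is the midpoint of the two extreme points: leftmost at 2, rightmost at 117.
Optimal location = (2 + 117)/2 = 59.5; maximum distance = (117 − 2)/2 = 57.5.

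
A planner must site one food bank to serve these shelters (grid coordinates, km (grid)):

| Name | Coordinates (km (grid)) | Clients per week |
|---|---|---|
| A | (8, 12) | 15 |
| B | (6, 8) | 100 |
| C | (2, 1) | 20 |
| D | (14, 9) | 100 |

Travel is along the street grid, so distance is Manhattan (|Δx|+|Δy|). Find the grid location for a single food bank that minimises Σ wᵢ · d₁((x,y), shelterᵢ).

(6, 8)

Manhattan distance separates: Σwᵢ(|x−xᵢ|+|y−yᵢ|) = Σwᵢ|x−xᵢ| + Σwᵢ|y−yᵢ|, so x and y are optimised independently as 1-D weighted medians.
Total weight W = 235; half = 117.5.
x-coordinate, sorted with cumulative weight:
  x=2 (C, w=20) cum 20
  x=6 (B, w=100) cum 120  ← median
  x=8 (A, w=15) cum 135
  x=14 (D, w=100) cum 235
⇒ x* = 6
y-coordinate, sorted with cumulative weight:
  y=1 (C, w=20) cum 20
  y=8 (B, w=100) cum 120  ← median
  y=9 (D, w=100) cum 220
  y=12 (A, w=15) cum 235
⇒ y* = 8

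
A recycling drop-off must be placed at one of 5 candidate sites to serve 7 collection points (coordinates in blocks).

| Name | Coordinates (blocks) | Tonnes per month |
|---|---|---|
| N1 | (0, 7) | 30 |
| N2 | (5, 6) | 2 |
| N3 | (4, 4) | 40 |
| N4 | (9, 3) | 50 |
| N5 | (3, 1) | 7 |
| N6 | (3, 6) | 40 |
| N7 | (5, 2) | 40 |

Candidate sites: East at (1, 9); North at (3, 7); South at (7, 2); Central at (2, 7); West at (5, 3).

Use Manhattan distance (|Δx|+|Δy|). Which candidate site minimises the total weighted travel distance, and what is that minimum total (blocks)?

West, total 824 blocks

Total weighted distance at each candidate:
  East (1, 9): total = 1834
  North (3, 7): total = 1118
  South (7, 2): total = 1157
  Central (2, 7): total = 1267
  West (5, 3): total = 824
Minimum is at West with total 824 blocks.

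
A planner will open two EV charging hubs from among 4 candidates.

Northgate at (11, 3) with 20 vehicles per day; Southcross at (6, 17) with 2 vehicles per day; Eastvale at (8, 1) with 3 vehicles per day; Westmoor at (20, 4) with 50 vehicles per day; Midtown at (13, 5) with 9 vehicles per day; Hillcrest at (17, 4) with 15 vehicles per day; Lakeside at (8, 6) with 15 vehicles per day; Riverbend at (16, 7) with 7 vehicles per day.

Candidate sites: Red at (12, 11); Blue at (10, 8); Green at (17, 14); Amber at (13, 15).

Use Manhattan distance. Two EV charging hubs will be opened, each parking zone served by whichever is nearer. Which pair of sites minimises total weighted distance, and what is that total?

{Blue, Green}, total 1136

Evaluate every pair (each demand assigned to the nearer of the two):
  {Blue, Green}: total = 1136
  {Blue, Amber}: total = 1193
  {Red, Blue}: total = 1199
  {Red, Green}: total = 1300
  {Red, Amber}: total = 1424
  {Green, Amber}: total = 1511
Best pair: {Blue, Green} with total 1136.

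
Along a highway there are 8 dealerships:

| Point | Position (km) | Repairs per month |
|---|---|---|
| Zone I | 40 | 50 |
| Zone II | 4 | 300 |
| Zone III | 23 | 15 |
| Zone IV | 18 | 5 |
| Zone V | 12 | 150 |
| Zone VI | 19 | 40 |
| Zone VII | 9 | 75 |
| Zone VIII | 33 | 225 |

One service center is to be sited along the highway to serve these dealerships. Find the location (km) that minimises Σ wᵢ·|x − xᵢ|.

For a sum of weighted absolute distances on a line, the optimum is the weighted median (not the mean). Total weight W = 860; half-weight = 430.
Sort by position and accumulate weight:
  km 4 (Zone II, w=300) → cum 300
  km 9 (Zone VII, w=75) → cum 375
  km 12 (Zone V, w=150) → cum 525  ≥ 430 → median here
  km 18 (Zone IV, w=5) → cum 530
  km 19 (Zone VI, w=40) → cum 570
  km 23 (Zone III, w=15) → cum 585
  km 33 (Zone VIII, w=225) → cum 810
  km 40 (Zone I, w=50) → cum 860
Optimal location: km 12.

x = 12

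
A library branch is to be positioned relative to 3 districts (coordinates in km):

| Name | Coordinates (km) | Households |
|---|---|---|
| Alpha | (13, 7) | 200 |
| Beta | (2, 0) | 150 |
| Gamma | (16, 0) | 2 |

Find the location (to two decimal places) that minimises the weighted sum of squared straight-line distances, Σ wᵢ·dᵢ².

(8.33, 3.98)

The minimiser of Σwᵢ‖p−pᵢ‖² is the weighted centroid p* = (Σwᵢpᵢ)/(Σwᵢ).
Σwᵢ = 352.
Σwᵢxᵢ = 200·13 + 150·2 + 2·16 = 2932.
Σwᵢyᵢ = 200·7 + 150·0 + 2·0 = 1400.
x* = 2932/352 = 8.33, y* = 1400/352 = 3.98.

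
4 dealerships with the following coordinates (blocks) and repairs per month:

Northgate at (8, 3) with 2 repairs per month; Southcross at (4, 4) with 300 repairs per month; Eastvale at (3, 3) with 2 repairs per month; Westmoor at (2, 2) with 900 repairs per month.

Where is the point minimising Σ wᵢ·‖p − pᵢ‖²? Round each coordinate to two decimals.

The minimiser of Σwᵢ‖p−pᵢ‖² is the weighted centroid p* = (Σwᵢpᵢ)/(Σwᵢ).
Σwᵢ = 1204.
Σwᵢxᵢ = 2·8 + 300·4 + 2·3 + 900·2 = 3022.
Σwᵢyᵢ = 2·3 + 300·4 + 2·3 + 900·2 = 3012.
x* = 3022/1204 = 2.51, y* = 3012/1204 = 2.50.

(2.51, 2.50)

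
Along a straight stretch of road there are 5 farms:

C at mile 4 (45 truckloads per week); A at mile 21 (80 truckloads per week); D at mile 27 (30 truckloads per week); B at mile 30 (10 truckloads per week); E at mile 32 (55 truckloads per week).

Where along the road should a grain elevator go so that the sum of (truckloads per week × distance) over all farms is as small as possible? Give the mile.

For a sum of weighted absolute distances on a line, the optimum is the weighted median (not the mean). Total weight W = 220; half-weight = 110.
Sort by position and accumulate weight:
  mile 4 (C, w=45) → cum 45
  mile 21 (A, w=80) → cum 125  ≥ 110 → median here
  mile 27 (D, w=30) → cum 155
  mile 30 (B, w=10) → cum 165
  mile 32 (E, w=55) → cum 220
Optimal location: mile 21.

x = 21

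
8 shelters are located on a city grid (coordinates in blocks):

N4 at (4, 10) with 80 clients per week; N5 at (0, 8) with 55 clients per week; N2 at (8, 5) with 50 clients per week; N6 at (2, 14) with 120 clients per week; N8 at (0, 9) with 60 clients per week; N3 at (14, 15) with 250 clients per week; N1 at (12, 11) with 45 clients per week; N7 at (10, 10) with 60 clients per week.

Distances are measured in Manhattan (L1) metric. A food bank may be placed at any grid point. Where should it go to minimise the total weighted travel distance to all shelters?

(8, 14)

Manhattan distance separates: Σwᵢ(|x−xᵢ|+|y−yᵢ|) = Σwᵢ|x−xᵢ| + Σwᵢ|y−yᵢ|, so x and y are optimised independently as 1-D weighted medians.
Total weight W = 720; half = 360.
x-coordinate, sorted with cumulative weight:
  x=0 (N5, w=55) cum 55
  x=0 (N8, w=60) cum 115
  x=2 (N6, w=120) cum 235
  x=4 (N4, w=80) cum 315
  x=8 (N2, w=50) cum 365  ← median
  x=10 (N7, w=60) cum 425
  x=12 (N1, w=45) cum 470
  x=14 (N3, w=250) cum 720
⇒ x* = 8
y-coordinate, sorted with cumulative weight:
  y=5 (N2, w=50) cum 50
  y=8 (N5, w=55) cum 105
  y=9 (N8, w=60) cum 165
  y=10 (N4, w=80) cum 245
  y=10 (N7, w=60) cum 305
  y=11 (N1, w=45) cum 350
  y=14 (N6, w=120) cum 470  ← median
  y=15 (N3, w=250) cum 720
⇒ y* = 14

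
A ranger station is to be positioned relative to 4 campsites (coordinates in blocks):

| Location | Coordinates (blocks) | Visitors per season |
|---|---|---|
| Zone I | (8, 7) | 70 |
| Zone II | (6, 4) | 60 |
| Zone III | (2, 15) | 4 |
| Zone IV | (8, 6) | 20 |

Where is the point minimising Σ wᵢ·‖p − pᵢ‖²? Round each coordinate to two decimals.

(7.06, 5.91)

The minimiser of Σwᵢ‖p−pᵢ‖² is the weighted centroid p* = (Σwᵢpᵢ)/(Σwᵢ).
Σwᵢ = 154.
Σwᵢxᵢ = 70·8 + 60·6 + 4·2 + 20·8 = 1088.
Σwᵢyᵢ = 70·7 + 60·4 + 4·15 + 20·6 = 910.
x* = 1088/154 = 7.06, y* = 910/154 = 5.91.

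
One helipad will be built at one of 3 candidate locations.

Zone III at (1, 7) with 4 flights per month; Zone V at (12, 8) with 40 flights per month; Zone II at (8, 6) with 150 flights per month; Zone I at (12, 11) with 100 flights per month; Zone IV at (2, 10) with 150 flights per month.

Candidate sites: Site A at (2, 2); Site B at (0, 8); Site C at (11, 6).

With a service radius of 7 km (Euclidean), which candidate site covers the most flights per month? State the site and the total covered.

Coverage radius r = 7 km; a point is covered iff (Δx)²+(Δy)² ≤ 7² = 49.
  Site A (2, 2): covers {Zone III} → 4
  Site B (0, 8): covers {Zone III, Zone IV} → 154
  Site C (11, 6): covers {Zone V, Zone II, Zone I} → 290
Maximum coverage at Site C: 290 flights per month.

Site C, covering 290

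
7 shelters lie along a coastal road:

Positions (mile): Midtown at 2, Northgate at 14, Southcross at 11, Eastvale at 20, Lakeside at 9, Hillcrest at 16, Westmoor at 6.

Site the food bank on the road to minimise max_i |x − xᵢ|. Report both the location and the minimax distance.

The 1-center on a line is the midpoint of the two extreme points: leftmost at 2, rightmost at 20.
Optimal location = (2 + 20)/2 = 11; maximum distance = (20 − 2)/2 = 9.

location 11, max distance 9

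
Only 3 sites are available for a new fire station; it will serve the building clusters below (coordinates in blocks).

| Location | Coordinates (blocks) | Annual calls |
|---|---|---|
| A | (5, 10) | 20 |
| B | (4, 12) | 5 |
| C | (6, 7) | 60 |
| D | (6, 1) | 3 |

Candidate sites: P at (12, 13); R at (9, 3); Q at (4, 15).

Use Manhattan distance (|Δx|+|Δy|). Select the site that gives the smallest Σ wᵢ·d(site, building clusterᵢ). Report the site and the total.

R, total 725 blocks

Total weighted distance at each candidate:
  P (12, 13): total = 1019
  R (9, 3): total = 725
  Q (4, 15): total = 783
Minimum is at R with total 725 blocks.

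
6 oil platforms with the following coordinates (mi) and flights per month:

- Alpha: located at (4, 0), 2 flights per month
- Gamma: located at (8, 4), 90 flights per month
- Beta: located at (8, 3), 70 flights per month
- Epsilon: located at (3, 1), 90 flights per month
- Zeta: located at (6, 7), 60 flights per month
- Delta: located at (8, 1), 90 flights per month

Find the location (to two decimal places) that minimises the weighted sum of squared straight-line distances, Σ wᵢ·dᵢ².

The minimiser of Σwᵢ‖p−pᵢ‖² is the weighted centroid p* = (Σwᵢpᵢ)/(Σwᵢ).
Σwᵢ = 402.
Σwᵢxᵢ = 2·4 + 90·8 + 70·8 + 90·3 + 60·6 + 90·8 = 2638.
Σwᵢyᵢ = 2·0 + 90·4 + 70·3 + 90·1 + 60·7 + 90·1 = 1170.
x* = 2638/402 = 6.56, y* = 1170/402 = 2.91.

(6.56, 2.91)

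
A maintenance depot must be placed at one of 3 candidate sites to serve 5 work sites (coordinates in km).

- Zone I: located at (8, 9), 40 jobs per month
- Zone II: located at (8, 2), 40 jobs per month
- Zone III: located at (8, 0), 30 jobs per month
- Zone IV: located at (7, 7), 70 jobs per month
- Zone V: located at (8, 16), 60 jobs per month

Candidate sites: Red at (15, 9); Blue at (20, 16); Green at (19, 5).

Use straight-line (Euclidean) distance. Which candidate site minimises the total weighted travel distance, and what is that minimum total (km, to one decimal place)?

Total weighted distance at each candidate:
  Red (15, 9): total = 2189.2
  Blue (20, 16): total = 3720.1
  Green (19, 5): total = 3071.7
Minimum is at Red with total 2189.2 km.

Red, total 2189.2 km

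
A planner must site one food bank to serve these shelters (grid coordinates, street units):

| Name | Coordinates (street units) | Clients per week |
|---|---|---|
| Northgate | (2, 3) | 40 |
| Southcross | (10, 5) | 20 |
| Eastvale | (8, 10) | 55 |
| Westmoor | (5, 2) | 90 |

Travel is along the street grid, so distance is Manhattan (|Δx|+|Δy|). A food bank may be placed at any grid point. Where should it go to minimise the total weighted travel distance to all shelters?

(5, 3)

Manhattan distance separates: Σwᵢ(|x−xᵢ|+|y−yᵢ|) = Σwᵢ|x−xᵢ| + Σwᵢ|y−yᵢ|, so x and y are optimised independently as 1-D weighted medians.
Total weight W = 205; half = 102.5.
x-coordinate, sorted with cumulative weight:
  x=2 (Northgate, w=40) cum 40
  x=5 (Westmoor, w=90) cum 130  ← median
  x=8 (Eastvale, w=55) cum 185
  x=10 (Southcross, w=20) cum 205
⇒ x* = 5
y-coordinate, sorted with cumulative weight:
  y=2 (Westmoor, w=90) cum 90
  y=3 (Northgate, w=40) cum 130  ← median
  y=5 (Southcross, w=20) cum 150
  y=10 (Eastvale, w=55) cum 205
⇒ y* = 3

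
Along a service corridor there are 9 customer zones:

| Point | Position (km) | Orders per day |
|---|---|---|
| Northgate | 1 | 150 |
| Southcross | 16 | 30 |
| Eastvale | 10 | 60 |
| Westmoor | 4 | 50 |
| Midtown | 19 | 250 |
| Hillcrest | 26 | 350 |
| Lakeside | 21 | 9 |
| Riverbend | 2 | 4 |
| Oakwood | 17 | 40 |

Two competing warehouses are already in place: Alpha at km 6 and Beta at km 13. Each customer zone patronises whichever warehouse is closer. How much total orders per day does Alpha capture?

The indifferent point is the midpoint (6+13)/2 = 9.5; customer zones left of it (closer to Alpha at 6) go to Alpha, those right go to Beta.
  Northgate at 1 (w=150) → Alpha
  Riverbend at 2 (w=4) → Alpha
  Westmoor at 4 (w=50) → Alpha
  Eastvale at 10 (w=60) → Beta
  Southcross at 16 (w=30) → Beta
  Oakwood at 17 (w=40) → Beta
  Midtown at 19 (w=250) → Beta
  Lakeside at 21 (w=9) → Beta
  Hillcrest at 26 (w=350) → Beta
Alpha captures 204; Beta captures 739.

204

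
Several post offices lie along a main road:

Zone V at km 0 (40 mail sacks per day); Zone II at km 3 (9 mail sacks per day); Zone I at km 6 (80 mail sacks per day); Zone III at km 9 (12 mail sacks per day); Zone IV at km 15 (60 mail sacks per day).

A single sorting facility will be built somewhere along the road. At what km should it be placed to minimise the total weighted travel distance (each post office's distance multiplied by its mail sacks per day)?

For a sum of weighted absolute distances on a line, the optimum is the weighted median (not the mean). Total weight W = 201; half-weight = 100.5.
Sort by position and accumulate weight:
  km 0 (Zone V, w=40) → cum 40
  km 3 (Zone II, w=9) → cum 49
  km 6 (Zone I, w=80) → cum 129  ≥ 100.5 → median here
  km 9 (Zone III, w=12) → cum 141
  km 15 (Zone IV, w=60) → cum 201
Optimal location: km 6.

x = 6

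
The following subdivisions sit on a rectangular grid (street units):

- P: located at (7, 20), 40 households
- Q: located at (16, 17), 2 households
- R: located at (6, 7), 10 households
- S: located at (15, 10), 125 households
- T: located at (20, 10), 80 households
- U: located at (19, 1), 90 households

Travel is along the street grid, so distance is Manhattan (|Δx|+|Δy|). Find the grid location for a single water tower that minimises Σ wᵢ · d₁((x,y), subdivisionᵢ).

Manhattan distance separates: Σwᵢ(|x−xᵢ|+|y−yᵢ|) = Σwᵢ|x−xᵢ| + Σwᵢ|y−yᵢ|, so x and y are optimised independently as 1-D weighted medians.
Total weight W = 347; half = 173.5.
x-coordinate, sorted with cumulative weight:
  x=6 (R, w=10) cum 10
  x=7 (P, w=40) cum 50
  x=15 (S, w=125) cum 175  ← median
  x=16 (Q, w=2) cum 177
  x=19 (U, w=90) cum 267
  x=20 (T, w=80) cum 347
⇒ x* = 15
y-coordinate, sorted with cumulative weight:
  y=1 (U, w=90) cum 90
  y=7 (R, w=10) cum 100
  y=10 (S, w=125) cum 225  ← median
  y=10 (T, w=80) cum 305
  y=17 (Q, w=2) cum 307
  y=20 (P, w=40) cum 347
⇒ y* = 10

(15, 10)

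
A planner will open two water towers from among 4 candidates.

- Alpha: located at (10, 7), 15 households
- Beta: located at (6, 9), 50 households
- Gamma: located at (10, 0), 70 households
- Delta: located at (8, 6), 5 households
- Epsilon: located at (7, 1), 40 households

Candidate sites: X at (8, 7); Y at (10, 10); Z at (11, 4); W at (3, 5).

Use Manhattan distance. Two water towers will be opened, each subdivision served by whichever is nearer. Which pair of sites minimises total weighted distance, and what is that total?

Evaluate every pair (each demand assigned to the nearer of the two):
  {X, Z}: total = 865
  {Y, Z}: total = 950
  {Z, W}: total = 1065
  {X, Y}: total = 1145
  {X, W}: total = 1145
  {Y, W}: total = 1345
Best pair: {X, Z} with total 865.

{X, Z}, total 865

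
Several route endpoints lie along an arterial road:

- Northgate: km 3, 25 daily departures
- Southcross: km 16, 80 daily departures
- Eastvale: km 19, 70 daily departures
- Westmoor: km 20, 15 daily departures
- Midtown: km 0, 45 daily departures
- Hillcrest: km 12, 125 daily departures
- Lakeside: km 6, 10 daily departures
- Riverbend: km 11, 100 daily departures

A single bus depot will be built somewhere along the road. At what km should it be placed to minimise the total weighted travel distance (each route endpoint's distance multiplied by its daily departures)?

x = 12

For a sum of weighted absolute distances on a line, the optimum is the weighted median (not the mean). Total weight W = 470; half-weight = 235.
Sort by position and accumulate weight:
  km 0 (Midtown, w=45) → cum 45
  km 3 (Northgate, w=25) → cum 70
  km 6 (Lakeside, w=10) → cum 80
  km 11 (Riverbend, w=100) → cum 180
  km 12 (Hillcrest, w=125) → cum 305  ≥ 235 → median here
  km 16 (Southcross, w=80) → cum 385
  km 19 (Eastvale, w=70) → cum 455
  km 20 (Westmoor, w=15) → cum 470
Optimal location: km 12.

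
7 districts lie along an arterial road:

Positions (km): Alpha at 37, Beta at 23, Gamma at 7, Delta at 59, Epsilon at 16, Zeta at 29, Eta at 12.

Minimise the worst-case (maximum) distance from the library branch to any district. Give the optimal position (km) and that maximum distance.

The 1-center on a line is the midpoint of the two extreme points: leftmost at 7, rightmost at 59.
Optimal location = (7 + 59)/2 = 33; maximum distance = (59 − 7)/2 = 26.

location 33, max distance 26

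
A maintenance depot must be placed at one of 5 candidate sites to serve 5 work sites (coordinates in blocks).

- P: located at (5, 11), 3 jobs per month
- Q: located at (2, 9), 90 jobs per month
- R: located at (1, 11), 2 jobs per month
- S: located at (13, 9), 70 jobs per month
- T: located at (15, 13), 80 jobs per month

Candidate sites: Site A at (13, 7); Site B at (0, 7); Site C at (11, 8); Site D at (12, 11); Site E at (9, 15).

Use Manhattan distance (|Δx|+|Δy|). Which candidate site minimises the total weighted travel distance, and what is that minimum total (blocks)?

Site D, total 1733 blocks

Total weighted distance at each candidate:
  Site A (13, 7): total = 2018
  Site B (0, 7): total = 3127
  Site C (11, 8): total = 1883
  Site D (12, 11): total = 1733
  Site E (9, 15): total = 2558
Minimum is at Site D with total 1733 blocks.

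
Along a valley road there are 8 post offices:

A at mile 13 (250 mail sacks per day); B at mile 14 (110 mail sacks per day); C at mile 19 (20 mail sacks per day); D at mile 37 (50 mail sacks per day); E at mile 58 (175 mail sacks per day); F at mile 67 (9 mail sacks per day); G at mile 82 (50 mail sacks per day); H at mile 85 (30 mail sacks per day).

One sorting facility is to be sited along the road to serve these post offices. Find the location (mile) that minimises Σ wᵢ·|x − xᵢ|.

For a sum of weighted absolute distances on a line, the optimum is the weighted median (not the mean). Total weight W = 694; half-weight = 347.
Sort by position and accumulate weight:
  mile 13 (A, w=250) → cum 250
  mile 14 (B, w=110) → cum 360  ≥ 347 → median here
  mile 19 (C, w=20) → cum 380
  mile 37 (D, w=50) → cum 430
  mile 58 (E, w=175) → cum 605
  mile 67 (F, w=9) → cum 614
  mile 82 (G, w=50) → cum 664
  mile 85 (H, w=30) → cum 694
Optimal location: mile 14.

x = 14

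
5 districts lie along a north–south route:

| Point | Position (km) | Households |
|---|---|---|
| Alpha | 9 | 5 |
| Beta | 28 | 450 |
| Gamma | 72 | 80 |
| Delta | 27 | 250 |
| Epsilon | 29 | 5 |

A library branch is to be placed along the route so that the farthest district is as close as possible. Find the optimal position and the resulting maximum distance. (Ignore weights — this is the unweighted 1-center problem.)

The 1-center on a line is the midpoint of the two extreme points: leftmost at 9, rightmost at 72.
Optimal location = (9 + 72)/2 = 40.5; maximum distance = (72 − 9)/2 = 31.5.

location 40.5, max distance 31.5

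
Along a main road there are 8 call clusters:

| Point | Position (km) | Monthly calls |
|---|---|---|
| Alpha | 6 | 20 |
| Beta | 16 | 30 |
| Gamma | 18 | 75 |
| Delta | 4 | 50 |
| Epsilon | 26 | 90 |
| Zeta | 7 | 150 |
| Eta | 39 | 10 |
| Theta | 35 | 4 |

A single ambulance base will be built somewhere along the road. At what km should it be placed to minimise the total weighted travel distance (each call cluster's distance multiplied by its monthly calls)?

x = 7

For a sum of weighted absolute distances on a line, the optimum is the weighted median (not the mean). Total weight W = 429; half-weight = 214.5.
Sort by position and accumulate weight:
  km 4 (Delta, w=50) → cum 50
  km 6 (Alpha, w=20) → cum 70
  km 7 (Zeta, w=150) → cum 220  ≥ 214.5 → median here
  km 16 (Beta, w=30) → cum 250
  km 18 (Gamma, w=75) → cum 325
  km 26 (Epsilon, w=90) → cum 415
  km 35 (Theta, w=4) → cum 419
  km 39 (Eta, w=10) → cum 429
Optimal location: km 7.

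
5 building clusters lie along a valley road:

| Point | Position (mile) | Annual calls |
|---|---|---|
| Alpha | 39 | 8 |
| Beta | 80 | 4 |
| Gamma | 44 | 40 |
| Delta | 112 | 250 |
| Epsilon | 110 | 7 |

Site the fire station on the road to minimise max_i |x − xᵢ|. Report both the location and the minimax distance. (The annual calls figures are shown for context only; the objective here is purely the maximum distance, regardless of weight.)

location 75.5, max distance 36.5

The 1-center on a line is the midpoint of the two extreme points: leftmost at 39, rightmost at 112.
Optimal location = (39 + 112)/2 = 75.5; maximum distance = (112 − 39)/2 = 36.5.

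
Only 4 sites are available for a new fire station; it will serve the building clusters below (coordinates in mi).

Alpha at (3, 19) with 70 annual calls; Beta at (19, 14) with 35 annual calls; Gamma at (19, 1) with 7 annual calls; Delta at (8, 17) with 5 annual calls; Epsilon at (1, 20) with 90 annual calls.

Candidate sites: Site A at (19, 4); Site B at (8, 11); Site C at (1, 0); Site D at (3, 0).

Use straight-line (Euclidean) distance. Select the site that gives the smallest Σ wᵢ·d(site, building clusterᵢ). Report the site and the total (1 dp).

Site B, total 2219.7 mi

Total weighted distance at each candidate:
  Site A (19, 4): total = 4158.9
  Site B (8, 11): total = 2219.7
  Site C (1, 0): total = 4153.6
  Site D (3, 0): total = 4083.9
Minimum is at Site B with total 2219.7 mi.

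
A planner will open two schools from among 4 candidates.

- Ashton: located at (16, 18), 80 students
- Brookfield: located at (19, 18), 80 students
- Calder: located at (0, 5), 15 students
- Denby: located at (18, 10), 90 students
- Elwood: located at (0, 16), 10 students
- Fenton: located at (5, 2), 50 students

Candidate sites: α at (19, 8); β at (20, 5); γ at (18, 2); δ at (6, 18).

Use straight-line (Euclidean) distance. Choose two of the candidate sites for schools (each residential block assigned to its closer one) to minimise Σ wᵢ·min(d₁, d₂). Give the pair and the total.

{α, δ}, total 2840.8

Evaluate every pair (each demand assigned to the nearer of the two):
  {α, δ}: total = 2840.8
  {α, γ}: total = 2966.4
  {α, β}: total = 3092.7
  {β, δ}: total = 3367.5
  {γ, δ}: total = 3488.0
  {β, γ}: total = 3767.6
Best pair: {α, δ} with total 2840.8.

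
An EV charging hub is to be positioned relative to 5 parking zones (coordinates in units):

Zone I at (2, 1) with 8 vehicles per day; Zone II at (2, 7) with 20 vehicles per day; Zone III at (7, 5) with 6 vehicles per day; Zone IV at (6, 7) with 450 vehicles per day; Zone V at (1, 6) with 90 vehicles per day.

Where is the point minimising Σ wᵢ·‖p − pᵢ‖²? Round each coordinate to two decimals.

(5.03, 6.74)

The minimiser of Σwᵢ‖p−pᵢ‖² is the weighted centroid p* = (Σwᵢpᵢ)/(Σwᵢ).
Σwᵢ = 574.
Σwᵢxᵢ = 8·2 + 20·2 + 6·7 + 450·6 + 90·1 = 2888.
Σwᵢyᵢ = 8·1 + 20·7 + 6·5 + 450·7 + 90·6 = 3868.
x* = 2888/574 = 5.03, y* = 3868/574 = 6.74.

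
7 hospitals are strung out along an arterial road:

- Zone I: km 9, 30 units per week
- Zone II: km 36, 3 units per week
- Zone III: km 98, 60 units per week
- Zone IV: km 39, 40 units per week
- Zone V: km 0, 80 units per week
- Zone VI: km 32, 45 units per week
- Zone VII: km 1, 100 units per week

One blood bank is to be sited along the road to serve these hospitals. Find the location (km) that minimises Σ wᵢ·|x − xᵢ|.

x = 1

For a sum of weighted absolute distances on a line, the optimum is the weighted median (not the mean). Total weight W = 358; half-weight = 179.
Sort by position and accumulate weight:
  km 0 (Zone V, w=80) → cum 80
  km 1 (Zone VII, w=100) → cum 180  ≥ 179 → median here
  km 9 (Zone I, w=30) → cum 210
  km 32 (Zone VI, w=45) → cum 255
  km 36 (Zone II, w=3) → cum 258
  km 39 (Zone IV, w=40) → cum 298
  km 98 (Zone III, w=60) → cum 358
Optimal location: km 1.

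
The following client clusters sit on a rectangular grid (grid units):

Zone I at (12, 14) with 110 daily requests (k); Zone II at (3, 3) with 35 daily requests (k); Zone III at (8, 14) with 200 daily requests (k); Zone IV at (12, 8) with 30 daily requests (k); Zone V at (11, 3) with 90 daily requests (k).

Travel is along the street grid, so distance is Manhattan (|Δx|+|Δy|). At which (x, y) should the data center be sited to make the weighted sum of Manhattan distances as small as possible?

(8, 14)

Manhattan distance separates: Σwᵢ(|x−xᵢ|+|y−yᵢ|) = Σwᵢ|x−xᵢ| + Σwᵢ|y−yᵢ|, so x and y are optimised independently as 1-D weighted medians.
Total weight W = 465; half = 232.5.
x-coordinate, sorted with cumulative weight:
  x=3 (Zone II, w=35) cum 35
  x=8 (Zone III, w=200) cum 235  ← median
  x=11 (Zone V, w=90) cum 325
  x=12 (Zone I, w=110) cum 435
  x=12 (Zone IV, w=30) cum 465
⇒ x* = 8
y-coordinate, sorted with cumulative weight:
  y=3 (Zone II, w=35) cum 35
  y=3 (Zone V, w=90) cum 125
  y=8 (Zone IV, w=30) cum 155
  y=14 (Zone I, w=110) cum 265  ← median
  y=14 (Zone III, w=200) cum 465
⇒ y* = 14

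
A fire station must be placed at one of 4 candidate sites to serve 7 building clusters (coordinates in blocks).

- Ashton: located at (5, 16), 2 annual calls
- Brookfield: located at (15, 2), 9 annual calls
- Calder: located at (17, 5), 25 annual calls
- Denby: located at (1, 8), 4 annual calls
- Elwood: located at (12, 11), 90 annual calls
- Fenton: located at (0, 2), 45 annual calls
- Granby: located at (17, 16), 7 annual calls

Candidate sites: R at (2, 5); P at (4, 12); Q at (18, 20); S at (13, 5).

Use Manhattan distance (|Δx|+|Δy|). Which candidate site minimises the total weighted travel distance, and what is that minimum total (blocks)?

Total weighted distance at each candidate:
  R (2, 5): total = 2410
  P (4, 12): total = 2286
  Q (18, 20): total = 3744
  S (13, 5): total = 1698
Minimum is at S with total 1698 blocks.

S, total 1698 blocks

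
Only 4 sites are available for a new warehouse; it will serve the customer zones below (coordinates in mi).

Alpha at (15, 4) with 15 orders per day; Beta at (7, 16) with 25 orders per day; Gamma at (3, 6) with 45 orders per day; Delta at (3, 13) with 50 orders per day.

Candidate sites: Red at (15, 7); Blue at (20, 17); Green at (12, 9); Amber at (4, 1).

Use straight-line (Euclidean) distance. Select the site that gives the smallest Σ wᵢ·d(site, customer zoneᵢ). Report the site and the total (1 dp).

Total weighted distance at each candidate:
  Red (15, 7): total = 1558.7
  Blue (20, 17): total = 2319.3
  Green (12, 9): total = 1221.9
  Amber (4, 1): total = 1385.0
Minimum is at Green with total 1221.9 mi.

Green, total 1221.9 mi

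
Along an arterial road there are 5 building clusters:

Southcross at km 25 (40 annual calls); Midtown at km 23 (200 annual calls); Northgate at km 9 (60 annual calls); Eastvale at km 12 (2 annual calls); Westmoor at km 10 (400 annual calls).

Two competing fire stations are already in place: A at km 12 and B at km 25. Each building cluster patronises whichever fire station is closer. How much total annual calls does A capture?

462

The indifferent point is the midpoint (12+25)/2 = 18.5; building clusters left of it (closer to A at 12) go to A, those right go to B.
  Northgate at 9 (w=60) → A
  Westmoor at 10 (w=400) → A
  Eastvale at 12 (w=2) → A
  Midtown at 23 (w=200) → B
  Southcross at 25 (w=40) → B
A captures 462; B captures 240.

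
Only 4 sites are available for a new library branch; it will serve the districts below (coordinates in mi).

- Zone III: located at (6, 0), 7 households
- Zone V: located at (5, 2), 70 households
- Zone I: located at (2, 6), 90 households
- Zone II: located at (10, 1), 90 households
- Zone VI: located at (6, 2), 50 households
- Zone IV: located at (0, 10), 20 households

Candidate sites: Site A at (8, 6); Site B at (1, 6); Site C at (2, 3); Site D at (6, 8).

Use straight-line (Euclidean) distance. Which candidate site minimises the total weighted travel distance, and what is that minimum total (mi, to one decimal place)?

Total weighted distance at each candidate:
  Site A (8, 6): total = 1821.4
  Site B (1, 6): total = 1869.9
  Site C (2, 3): total = 1620.3
  Site D (6, 8): total = 2036.4
Minimum is at Site C with total 1620.3 mi.

Site C, total 1620.3 mi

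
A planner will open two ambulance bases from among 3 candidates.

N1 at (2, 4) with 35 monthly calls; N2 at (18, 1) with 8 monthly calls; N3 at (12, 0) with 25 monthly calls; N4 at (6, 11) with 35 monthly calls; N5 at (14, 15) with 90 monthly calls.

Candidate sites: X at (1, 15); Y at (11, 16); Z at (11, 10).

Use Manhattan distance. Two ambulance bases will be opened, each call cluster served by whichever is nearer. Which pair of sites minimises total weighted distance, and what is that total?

Evaluate every pair (each demand assigned to the nearer of the two):
  {Y, Z}: total = 1498
  {X, Y}: total = 1696
  {X, Z}: total = 1753
Best pair: {Y, Z} with total 1498.

{Y, Z}, total 1498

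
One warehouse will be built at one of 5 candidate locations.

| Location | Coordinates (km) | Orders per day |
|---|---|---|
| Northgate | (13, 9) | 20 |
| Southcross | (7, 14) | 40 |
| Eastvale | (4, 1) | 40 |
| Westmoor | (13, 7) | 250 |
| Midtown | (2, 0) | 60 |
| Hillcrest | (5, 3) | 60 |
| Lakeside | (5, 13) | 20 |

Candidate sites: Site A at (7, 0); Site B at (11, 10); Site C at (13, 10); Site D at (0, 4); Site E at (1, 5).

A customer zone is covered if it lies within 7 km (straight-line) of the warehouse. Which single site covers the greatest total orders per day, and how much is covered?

Coverage radius r = 7 km; a point is covered iff (Δx)²+(Δy)² ≤ 7² = 49.
  Site A (7, 0): covers {Eastvale, Midtown, Hillcrest} → 160
  Site B (11, 10): covers {Northgate, Southcross, Westmoor, Lakeside} → 330
  Site C (13, 10): covers {Northgate, Westmoor} → 270
  Site D (0, 4): covers {Eastvale, Midtown, Hillcrest} → 160
  Site E (1, 5): covers {Eastvale, Midtown, Hillcrest} → 160
Maximum coverage at Site B: 330 orders per day.

Site B, covering 330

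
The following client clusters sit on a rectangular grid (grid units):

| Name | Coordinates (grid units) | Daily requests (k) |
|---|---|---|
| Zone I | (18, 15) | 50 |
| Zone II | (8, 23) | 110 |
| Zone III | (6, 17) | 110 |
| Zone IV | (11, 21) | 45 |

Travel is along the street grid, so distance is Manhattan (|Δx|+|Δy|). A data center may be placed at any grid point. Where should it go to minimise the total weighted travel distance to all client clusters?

Manhattan distance separates: Σwᵢ(|x−xᵢ|+|y−yᵢ|) = Σwᵢ|x−xᵢ| + Σwᵢ|y−yᵢ|, so x and y are optimised independently as 1-D weighted medians.
Total weight W = 315; half = 157.5.
x-coordinate, sorted with cumulative weight:
  x=6 (Zone III, w=110) cum 110
  x=8 (Zone II, w=110) cum 220  ← median
  x=11 (Zone IV, w=45) cum 265
  x=18 (Zone I, w=50) cum 315
⇒ x* = 8
y-coordinate, sorted with cumulative weight:
  y=15 (Zone I, w=50) cum 50
  y=17 (Zone III, w=110) cum 160  ← median
  y=21 (Zone IV, w=45) cum 205
  y=23 (Zone II, w=110) cum 315
⇒ y* = 17

(8, 17)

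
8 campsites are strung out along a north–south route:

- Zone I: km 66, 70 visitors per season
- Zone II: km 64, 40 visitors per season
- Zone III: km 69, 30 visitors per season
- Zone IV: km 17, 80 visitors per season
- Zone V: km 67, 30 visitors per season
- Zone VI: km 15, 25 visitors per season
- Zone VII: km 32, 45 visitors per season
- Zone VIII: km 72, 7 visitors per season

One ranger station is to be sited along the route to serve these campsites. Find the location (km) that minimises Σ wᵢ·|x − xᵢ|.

x = 64

For a sum of weighted absolute distances on a line, the optimum is the weighted median (not the mean). Total weight W = 327; half-weight = 163.5.
Sort by position and accumulate weight:
  km 15 (Zone VI, w=25) → cum 25
  km 17 (Zone IV, w=80) → cum 105
  km 32 (Zone VII, w=45) → cum 150
  km 64 (Zone II, w=40) → cum 190  ≥ 163.5 → median here
  km 66 (Zone I, w=70) → cum 260
  km 67 (Zone V, w=30) → cum 290
  km 69 (Zone III, w=30) → cum 320
  km 72 (Zone VIII, w=7) → cum 327
Optimal location: km 64.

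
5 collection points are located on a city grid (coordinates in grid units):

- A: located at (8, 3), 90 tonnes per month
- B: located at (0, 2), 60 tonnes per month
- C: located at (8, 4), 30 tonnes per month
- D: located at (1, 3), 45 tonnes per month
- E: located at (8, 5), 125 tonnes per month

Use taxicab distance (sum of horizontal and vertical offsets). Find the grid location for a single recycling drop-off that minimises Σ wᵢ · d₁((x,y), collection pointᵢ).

Manhattan distance separates: Σwᵢ(|x−xᵢ|+|y−yᵢ|) = Σwᵢ|x−xᵢ| + Σwᵢ|y−yᵢ|, so x and y are optimised independently as 1-D weighted medians.
Total weight W = 350; half = 175.
x-coordinate, sorted with cumulative weight:
  x=0 (B, w=60) cum 60
  x=1 (D, w=45) cum 105
  x=8 (A, w=90) cum 195  ← median
  x=8 (C, w=30) cum 225
  x=8 (E, w=125) cum 350
⇒ x* = 8
y-coordinate, sorted with cumulative weight:
  y=2 (B, w=60) cum 60
  y=3 (A, w=90) cum 150
  y=3 (D, w=45) cum 195  ← median
  y=4 (C, w=30) cum 225
  y=5 (E, w=125) cum 350
⇒ y* = 3

(8, 3)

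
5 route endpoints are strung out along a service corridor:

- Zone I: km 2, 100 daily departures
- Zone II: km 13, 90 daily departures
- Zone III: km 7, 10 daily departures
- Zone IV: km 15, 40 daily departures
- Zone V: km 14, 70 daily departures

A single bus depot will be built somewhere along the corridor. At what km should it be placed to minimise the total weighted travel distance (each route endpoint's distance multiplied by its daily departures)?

For a sum of weighted absolute distances on a line, the optimum is the weighted median (not the mean). Total weight W = 310; half-weight = 155.
Sort by position and accumulate weight:
  km 2 (Zone I, w=100) → cum 100
  km 7 (Zone III, w=10) → cum 110
  km 13 (Zone II, w=90) → cum 200  ≥ 155 → median here
  km 14 (Zone V, w=70) → cum 270
  km 15 (Zone IV, w=40) → cum 310
Optimal location: km 13.

x = 13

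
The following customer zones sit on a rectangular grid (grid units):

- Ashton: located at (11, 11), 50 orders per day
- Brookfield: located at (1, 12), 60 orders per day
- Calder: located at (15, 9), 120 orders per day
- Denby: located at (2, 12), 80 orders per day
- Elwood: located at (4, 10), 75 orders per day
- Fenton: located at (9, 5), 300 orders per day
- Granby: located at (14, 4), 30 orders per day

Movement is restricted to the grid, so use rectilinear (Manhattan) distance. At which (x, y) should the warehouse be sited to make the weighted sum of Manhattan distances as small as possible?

Manhattan distance separates: Σwᵢ(|x−xᵢ|+|y−yᵢ|) = Σwᵢ|x−xᵢ| + Σwᵢ|y−yᵢ|, so x and y are optimised independently as 1-D weighted medians.
Total weight W = 715; half = 357.5.
x-coordinate, sorted with cumulative weight:
  x=1 (Brookfield, w=60) cum 60
  x=2 (Denby, w=80) cum 140
  x=4 (Elwood, w=75) cum 215
  x=9 (Fenton, w=300) cum 515  ← median
  x=11 (Ashton, w=50) cum 565
  x=14 (Granby, w=30) cum 595
  x=15 (Calder, w=120) cum 715
⇒ x* = 9
y-coordinate, sorted with cumulative weight:
  y=4 (Granby, w=30) cum 30
  y=5 (Fenton, w=300) cum 330
  y=9 (Calder, w=120) cum 450  ← median
  y=10 (Elwood, w=75) cum 525
  y=11 (Ashton, w=50) cum 575
  y=12 (Brookfield, w=60) cum 635
  y=12 (Denby, w=80) cum 715
⇒ y* = 9

(9, 9)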